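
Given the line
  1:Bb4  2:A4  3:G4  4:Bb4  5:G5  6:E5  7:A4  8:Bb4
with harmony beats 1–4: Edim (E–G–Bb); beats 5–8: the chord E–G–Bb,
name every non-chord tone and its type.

A4 (beat 2) — passing tone; A4 (beat 7) — appoggiatura.

The harmony at that moment is E diminished triad (E, G, Bb); A4 is not a chord tone.
It is approached by step down from Bb4 and left by step down to G4.
Step in, step out in the same direction — a passing tone.
The harmony at that moment is E diminished triad (E, G, Bb); A4 is not a chord tone.
It is approached by leap down from E5 and left by step up to Bb4.
Leap in, step out — an appoggiatura.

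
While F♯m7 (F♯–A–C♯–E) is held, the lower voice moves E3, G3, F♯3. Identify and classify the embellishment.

G3 is an appoggiatura.

The harmony at that moment is F♯ minor seventh chord (F♯, A, C♯, E); G3 is not a chord tone.
It is approached by leap up from E3 and left by step down to F♯3.
Leap in, step out — an appoggiatura.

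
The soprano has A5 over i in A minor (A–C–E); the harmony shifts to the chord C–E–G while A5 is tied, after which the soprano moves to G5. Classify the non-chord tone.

A5 is a suspension.

The harmony at that moment is C major triad (C, E, G); A5 is not a chord tone.
It is held over (the same pitch as the preceding A5) and left by step down to G5.
Held over from the previous chord and resolving down by step — a suspension.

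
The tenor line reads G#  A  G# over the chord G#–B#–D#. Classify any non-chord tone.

A is a neighbor tone.

The harmony at that moment is G# major triad (G#, B#, D#); A is not a chord tone.
It is approached by step up from G# and left by step down to G#.
Step away and step back to the same note — a neighbor tone (upper neighbor).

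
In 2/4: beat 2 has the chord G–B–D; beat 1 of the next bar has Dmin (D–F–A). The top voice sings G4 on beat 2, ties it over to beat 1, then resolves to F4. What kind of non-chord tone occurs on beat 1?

Suspension.

The harmony at that moment is D minor triad (D, F, A); G4 is not a chord tone.
It is held over (the same pitch as the preceding G4) and left by step down to F4.
Held over from the previous chord and resolving down by step — a suspension.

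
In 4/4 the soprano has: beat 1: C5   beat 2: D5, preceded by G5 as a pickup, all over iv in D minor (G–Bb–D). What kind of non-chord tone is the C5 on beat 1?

The harmony at that moment is G minor triad (G, Bb, D); C5 is not a chord tone.
It is approached by leap down from G5 and left by step up to D5.
Leap in, step out, metrically accented — an appoggiatura.

Appoggiatura.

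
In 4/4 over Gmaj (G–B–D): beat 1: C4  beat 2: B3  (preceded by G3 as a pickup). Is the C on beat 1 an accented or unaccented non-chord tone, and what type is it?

Accented appoggiatura.

The harmony at that moment is G major triad (G, B, D); C4 is not a chord tone.
It is approached by leap up from G3 and left by step down to B3.
Leap in, step out — an appoggiatura.
It falls on the downbeat, so it is accented.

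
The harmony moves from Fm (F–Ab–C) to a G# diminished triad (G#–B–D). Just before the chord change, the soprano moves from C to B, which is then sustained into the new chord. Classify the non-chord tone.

The harmony at that moment is F minor triad (F, Ab, C); B is not a chord tone.
It is approached by step down from C and then sustained as the same pitch into the next harmony.
Arriving early and becoming a chord tone when the harmony changes — an anticipation.

B is an anticipation.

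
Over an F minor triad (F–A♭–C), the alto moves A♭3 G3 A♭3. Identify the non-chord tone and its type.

The harmony at that moment is F minor triad (F, A♭, C); G3 is not a chord tone.
It is approached by step down from A♭3 and left by step up to A♭3.
Step away and step back to the same note — a neighbor tone (lower neighbor).

G3 is a neighbor tone.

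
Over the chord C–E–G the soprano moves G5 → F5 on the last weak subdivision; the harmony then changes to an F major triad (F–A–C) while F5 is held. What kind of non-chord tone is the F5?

The harmony at that moment is C major triad (C, E, G); F5 is not a chord tone.
It is approached by step down from G5 and then sustained as the same pitch into the next harmony.
Arriving early and becoming a chord tone when the harmony changes — an anticipation.

F5 is an anticipation.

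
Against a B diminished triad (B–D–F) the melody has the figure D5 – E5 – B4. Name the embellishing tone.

The harmony at that moment is B diminished triad (B, D, F); E5 is not a chord tone.
It is approached by step up from D5 and left by leap down to B4.
Step in, leap out — an escape tone.

E5 is an escape tone.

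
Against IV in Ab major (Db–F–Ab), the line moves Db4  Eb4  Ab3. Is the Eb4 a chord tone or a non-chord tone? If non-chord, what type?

Non-chord tone — an escape tone.

The harmony at that moment is Db major triad (Db, F, Ab); Eb4 is not a chord tone.
It is approached by step up from Db4 and left by leap down to Ab3.
Step in, leap out — an escape tone.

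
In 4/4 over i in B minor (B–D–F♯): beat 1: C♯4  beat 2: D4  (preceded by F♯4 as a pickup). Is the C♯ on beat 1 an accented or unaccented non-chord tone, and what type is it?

Accented appoggiatura.

The harmony at that moment is B minor triad (B, D, F♯); C♯4 is not a chord tone.
It is approached by leap down from F♯4 and left by step up to D4.
Leap in, step out — an appoggiatura.
It falls on the downbeat, so it is accented.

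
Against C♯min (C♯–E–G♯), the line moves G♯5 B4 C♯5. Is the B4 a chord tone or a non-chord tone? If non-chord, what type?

The harmony at that moment is C♯ minor triad (C♯, E, G♯); B4 is not a chord tone.
It is approached by leap down from G♯5 and left by step up to C♯5.
Leap in, step out — an appoggiatura.

Non-chord tone — an appoggiatura.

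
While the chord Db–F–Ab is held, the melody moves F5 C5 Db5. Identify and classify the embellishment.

C5 is an appoggiatura.

The harmony at that moment is Db major triad (Db, F, Ab); C5 is not a chord tone.
It is approached by leap down from F5 and left by step up to Db5.
Leap in, step out — an appoggiatura.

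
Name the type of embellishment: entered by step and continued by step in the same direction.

Approach: by step. Departure: by step, continuing in the same direction.
Stepwise on both sides with no change of direction means the note fills in the space between two different chord tones — a passing tone. (Had it turned back to its starting note it would be a neighbor tone instead.)

Passing tone.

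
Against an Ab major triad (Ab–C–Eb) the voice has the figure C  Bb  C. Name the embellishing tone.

The harmony at that moment is Ab major triad (Ab, C, Eb); Bb is not a chord tone.
It is approached by step down from C and left by step up to C.
Step away and step back to the same note — a neighbor tone (lower neighbor).

Bb is a neighbor tone.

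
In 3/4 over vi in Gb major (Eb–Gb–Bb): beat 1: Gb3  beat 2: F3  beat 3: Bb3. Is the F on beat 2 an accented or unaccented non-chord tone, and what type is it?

Unaccented escape tone.

The harmony at that moment is Eb minor triad (Eb, Gb, Bb); F3 is not a chord tone.
It is approached by step down from Gb3 and left by leap up to Bb3.
Step in, leap out — an escape tone.
It falls on a weak beat, so it is unaccented.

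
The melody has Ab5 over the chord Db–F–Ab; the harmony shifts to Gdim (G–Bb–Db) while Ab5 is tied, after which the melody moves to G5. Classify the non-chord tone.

Ab5 is a suspension.

The harmony at that moment is G diminished triad (G, Bb, Db); Ab5 is not a chord tone.
It is held over (the same pitch as the preceding Ab5) and left by step down to G5.
Held over from the previous chord and resolving down by step — a suspension.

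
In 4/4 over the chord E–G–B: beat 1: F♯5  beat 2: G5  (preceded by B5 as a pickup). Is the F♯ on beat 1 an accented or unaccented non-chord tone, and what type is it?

The harmony at that moment is E minor triad (E, G, B); F♯5 is not a chord tone.
It is approached by leap down from B5 and left by step up to G5.
Leap in, step out — an appoggiatura.
It falls on the downbeat, so it is accented.

Accented appoggiatura.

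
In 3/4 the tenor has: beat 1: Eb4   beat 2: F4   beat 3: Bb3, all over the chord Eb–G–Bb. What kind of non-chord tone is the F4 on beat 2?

The harmony at that moment is Eb major triad (Eb, G, Bb); F4 is not a chord tone.
It is approached by step up from Eb4 and left by leap down to Bb3.
Step in, leap out, on a weak beat — an escape tone.

Escape tone.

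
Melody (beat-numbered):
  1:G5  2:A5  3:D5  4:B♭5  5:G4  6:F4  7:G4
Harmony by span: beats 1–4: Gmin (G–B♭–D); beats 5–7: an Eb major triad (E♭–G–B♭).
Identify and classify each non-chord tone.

The harmony at that moment is G minor triad (G, B♭, D); A5 is not a chord tone.
It is approached by step up from G5 and left by leap down to D5.
Step in, leap out — an escape tone.
The harmony at that moment is E♭ major triad (E♭, G, B♭); F4 is not a chord tone.
It is approached by step down from G4 and left by step up to G4.
Step away and step back to the same note — a neighbor tone (lower neighbor).

A5 (beat 2) — escape tone; F4 (beat 6) — neighbor tone.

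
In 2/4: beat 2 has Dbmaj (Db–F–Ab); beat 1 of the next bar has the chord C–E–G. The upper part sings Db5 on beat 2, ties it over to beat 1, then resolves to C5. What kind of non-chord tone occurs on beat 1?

Suspension.

The harmony at that moment is C major triad (C, E, G); Db5 is not a chord tone.
It is held over (the same pitch as the preceding Db5) and left by step down to C5.
Held over from the previous chord and resolving down by step — a suspension.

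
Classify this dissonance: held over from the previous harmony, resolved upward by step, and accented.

Retardation.

Approach: by preparation — the pitch is first a chord tone, then held (tied or repeated) while the harmony changes under it. Departure: up by step. Metric position: strong.
A prepared dissonance that resolves upward by step — a retardation. (The same figure resolving downward would be a suspension.)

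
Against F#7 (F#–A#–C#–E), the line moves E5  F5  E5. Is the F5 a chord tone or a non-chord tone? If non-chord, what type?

Non-chord tone — a neighbor tone.

The harmony at that moment is F# dominant seventh chord (F#, A#, C#, E); F5 is not a chord tone.
It is approached by step up from E5 and left by step down to E5.
Step away and step back to the same note — a neighbor tone (upper neighbor).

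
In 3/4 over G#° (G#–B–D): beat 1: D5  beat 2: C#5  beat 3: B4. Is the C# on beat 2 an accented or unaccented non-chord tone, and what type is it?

The harmony at that moment is G# diminished triad (G#, B, D); C#5 is not a chord tone.
It is approached by step down from D5 and left by step down to B4.
Step in, step out in the same direction — a passing tone.
It falls on a weak beat, so it is unaccented.

Unaccented passing tone.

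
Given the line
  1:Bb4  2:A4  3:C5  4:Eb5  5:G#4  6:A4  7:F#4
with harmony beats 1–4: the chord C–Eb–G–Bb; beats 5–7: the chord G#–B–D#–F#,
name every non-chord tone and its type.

A4 (beat 2) — escape tone; A4 (beat 6) — escape tone.

The harmony at that moment is C minor seventh chord (C, Eb, G, Bb); A4 is not a chord tone.
It is approached by step down from Bb4 and left by leap up to C5.
Step in, leap out — an escape tone.
The harmony at that moment is G# minor seventh chord (G#, B, D#, F#); A4 is not a chord tone.
It is approached by step up from G#4 and left by leap down to F#4.
Step in, leap out — an escape tone.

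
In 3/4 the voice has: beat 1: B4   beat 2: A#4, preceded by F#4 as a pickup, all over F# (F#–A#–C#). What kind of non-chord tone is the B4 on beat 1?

The harmony at that moment is F# major triad (F#, A#, C#); B4 is not a chord tone.
It is approached by leap up from F#4 and left by step down to A#4.
Leap in, step out, metrically accented — an appoggiatura.

Appoggiatura.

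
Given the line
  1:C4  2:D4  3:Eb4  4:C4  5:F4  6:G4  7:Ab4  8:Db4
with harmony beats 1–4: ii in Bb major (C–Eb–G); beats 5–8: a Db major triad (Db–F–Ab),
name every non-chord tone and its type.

D4 (beat 2) — passing tone; G4 (beat 6) — passing tone.

The harmony at that moment is C minor triad (C, Eb, G); D4 is not a chord tone.
It is approached by step up from C4 and left by step up to Eb4.
Step in, step out in the same direction — a passing tone.
The harmony at that moment is Db major triad (Db, F, Ab); G4 is not a chord tone.
It is approached by step up from F4 and left by step up to Ab4.
Step in, step out in the same direction — a passing tone.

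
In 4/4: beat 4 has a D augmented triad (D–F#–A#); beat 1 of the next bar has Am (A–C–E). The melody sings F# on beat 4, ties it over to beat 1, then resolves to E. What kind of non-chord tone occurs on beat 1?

The harmony at that moment is A minor triad (A, C, E); F# is not a chord tone.
It is held over (the same pitch as the preceding F#) and left by step down to E.
Held over from the previous chord and resolving down by step — a suspension.

Suspension.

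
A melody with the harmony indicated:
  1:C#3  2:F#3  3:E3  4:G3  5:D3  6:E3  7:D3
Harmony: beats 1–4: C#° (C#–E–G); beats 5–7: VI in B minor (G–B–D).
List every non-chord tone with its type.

F#3 (beat 2) — appoggiatura; E3 (beat 6) — neighbor tone.

The harmony at that moment is C# diminished triad (C#, E, G); F#3 is not a chord tone.
It is approached by leap up from C#3 and left by step down to E3.
Leap in, step out — an appoggiatura.
The harmony at that moment is G major triad (G, B, D); E3 is not a chord tone.
It is approached by step up from D3 and left by step down to D3.
Step away and step back to the same note — a neighbor tone (upper neighbor).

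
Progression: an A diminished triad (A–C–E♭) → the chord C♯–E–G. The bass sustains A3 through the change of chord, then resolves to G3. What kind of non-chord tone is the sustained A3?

The harmony at that moment is C♯ diminished triad (C♯, E, G); A3 is not a chord tone.
It is held over (the same pitch as the preceding A3) and left by step down to G3.
Held over from the previous chord and resolving down by step — a suspension.

A3 is a suspension.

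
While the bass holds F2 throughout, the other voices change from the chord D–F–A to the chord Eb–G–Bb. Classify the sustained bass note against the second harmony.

Pedal tone (pedal point).

The harmony at that moment is Eb major triad (Eb, G, Bb); F2 is not a chord tone.
It is held over (the same pitch as the preceding F2) and then sustained as the same pitch into the next harmony.
Sustained through a change of harmony — a pedal tone.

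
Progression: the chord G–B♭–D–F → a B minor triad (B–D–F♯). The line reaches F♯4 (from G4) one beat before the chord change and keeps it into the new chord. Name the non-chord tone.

The harmony at that moment is G minor seventh chord (G, B♭, D, F); F♯4 is not a chord tone.
It is approached by step down from G4 and then sustained as the same pitch into the next harmony.
Arriving early and becoming a chord tone when the harmony changes — an anticipation.

F♯4 is an anticipation.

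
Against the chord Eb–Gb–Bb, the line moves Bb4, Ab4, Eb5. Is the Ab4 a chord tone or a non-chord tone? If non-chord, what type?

The harmony at that moment is Eb minor triad (Eb, Gb, Bb); Ab4 is not a chord tone.
It is approached by step down from Bb4 and left by leap up to Eb5.
Step in, leap out — an escape tone.

Non-chord tone — an escape tone.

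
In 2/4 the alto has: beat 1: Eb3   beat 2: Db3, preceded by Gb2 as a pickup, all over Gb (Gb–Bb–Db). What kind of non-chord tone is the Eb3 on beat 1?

The harmony at that moment is Gb major triad (Gb, Bb, Db); Eb3 is not a chord tone.
It is approached by leap up from Gb2 and left by step down to Db3.
Leap in, step out, metrically accented — an appoggiatura.

Appoggiatura.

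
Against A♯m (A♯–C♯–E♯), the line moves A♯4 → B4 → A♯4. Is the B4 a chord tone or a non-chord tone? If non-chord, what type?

Non-chord tone — a neighbor tone.

The harmony at that moment is A♯ minor triad (A♯, C♯, E♯); B4 is not a chord tone.
It is approached by step up from A♯4 and left by step down to A♯4.
Step away and step back to the same note — a neighbor tone (upper neighbor).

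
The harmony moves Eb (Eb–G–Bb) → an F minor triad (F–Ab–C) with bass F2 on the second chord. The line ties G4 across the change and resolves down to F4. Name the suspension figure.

At the second chord the bass is F2. The suspended G4 lies a ninth above the bass; after resolving down by step to F4, the interval above the bass becomes an octave.
Suspension figures are named by those two intervals: 9–8.

9–8 suspension.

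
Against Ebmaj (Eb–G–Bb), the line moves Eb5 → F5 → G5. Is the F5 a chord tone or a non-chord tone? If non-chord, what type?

The harmony at that moment is Eb major triad (Eb, G, Bb); F5 is not a chord tone.
It is approached by step up from Eb5 and left by step up to G5.
Step in, step out in the same direction — a passing tone.

Non-chord tone — a passing tone.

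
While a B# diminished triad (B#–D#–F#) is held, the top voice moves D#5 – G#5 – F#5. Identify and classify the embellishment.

G#5 is an appoggiatura.

The harmony at that moment is B# diminished triad (B#, D#, F#); G#5 is not a chord tone.
It is approached by leap up from D#5 and left by step down to F#5.
Leap in, step out — an appoggiatura.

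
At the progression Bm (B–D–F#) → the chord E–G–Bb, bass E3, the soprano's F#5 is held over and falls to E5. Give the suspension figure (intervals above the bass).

9–8 suspension.

At the second chord the bass is E3. The suspended F#5 lies a ninth above the bass; after resolving down by step to E5, the interval above the bass becomes an octave.
Suspension figures are named by those two intervals: 9–8.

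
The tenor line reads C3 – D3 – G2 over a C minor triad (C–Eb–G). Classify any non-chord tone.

The harmony at that moment is C minor triad (C, Eb, G); D3 is not a chord tone.
It is approached by step up from C3 and left by leap down to G2.
Step in, leap out — an escape tone.

D3 is an escape tone.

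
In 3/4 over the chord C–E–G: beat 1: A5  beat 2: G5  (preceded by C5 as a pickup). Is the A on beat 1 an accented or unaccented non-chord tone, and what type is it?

Accented appoggiatura.

The harmony at that moment is C major triad (C, E, G); A5 is not a chord tone.
It is approached by leap up from C5 and left by step down to G5.
Leap in, step out — an appoggiatura.
It falls on the downbeat, so it is accented.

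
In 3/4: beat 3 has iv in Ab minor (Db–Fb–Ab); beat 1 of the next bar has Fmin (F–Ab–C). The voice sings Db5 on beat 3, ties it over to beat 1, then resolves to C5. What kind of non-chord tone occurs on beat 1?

The harmony at that moment is F minor triad (F, Ab, C); Db5 is not a chord tone.
It is held over (the same pitch as the preceding Db5) and left by step down to C5.
Held over from the previous chord and resolving down by step — a suspension.

Suspension.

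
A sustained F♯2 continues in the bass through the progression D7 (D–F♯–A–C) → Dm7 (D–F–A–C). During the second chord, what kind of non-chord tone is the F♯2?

The harmony at that moment is D minor seventh chord (D, F, A, C); F♯2 is not a chord tone.
It is held over (the same pitch as the preceding F♯2) and then sustained as the same pitch into the next harmony.
Sustained through a change of harmony — a pedal tone.

Pedal tone (pedal point).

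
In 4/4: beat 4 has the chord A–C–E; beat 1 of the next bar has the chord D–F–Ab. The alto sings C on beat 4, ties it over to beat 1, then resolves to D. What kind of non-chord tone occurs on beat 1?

Retardation.

The harmony at that moment is D diminished triad (D, F, Ab); C is not a chord tone.
It is held over (the same pitch as the preceding C) and left by step up to D.
Held over from the previous chord and resolving up by step — a retardation.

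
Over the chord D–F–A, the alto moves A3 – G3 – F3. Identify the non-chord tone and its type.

G3 is a passing tone.

The harmony at that moment is D minor triad (D, F, A); G3 is not a chord tone.
It is approached by step down from A3 and left by step down to F3.
Step in, step out in the same direction — a passing tone.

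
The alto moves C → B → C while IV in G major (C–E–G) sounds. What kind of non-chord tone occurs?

The harmony at that moment is C major triad (C, E, G); B is not a chord tone.
It is approached by step down from C and left by step up to C.
Step away and step back to the same note — a neighbor tone (lower neighbor).

B is a neighbor tone.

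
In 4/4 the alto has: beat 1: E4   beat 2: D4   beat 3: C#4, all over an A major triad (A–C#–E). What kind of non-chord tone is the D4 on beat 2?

The harmony at that moment is A major triad (A, C#, E); D4 is not a chord tone.
It is approached by step down from E4 and left by step down to C#4.
Step in, step out in the same direction — a passing tone.

Passing tone.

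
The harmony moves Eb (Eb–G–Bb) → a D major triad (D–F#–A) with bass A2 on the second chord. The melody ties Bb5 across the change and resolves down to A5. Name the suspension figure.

At the second chord the bass is A2. The suspended Bb5 lies a ninth above the bass; after resolving down by step to A5, the interval above the bass becomes an octave.
Suspension figures are named by those two intervals: 9–8.

9–8 suspension.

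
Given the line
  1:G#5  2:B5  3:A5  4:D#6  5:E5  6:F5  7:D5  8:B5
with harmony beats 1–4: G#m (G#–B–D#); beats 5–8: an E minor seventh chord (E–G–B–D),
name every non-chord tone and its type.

A5 (beat 3) — escape tone; F5 (beat 6) — escape tone.

The harmony at that moment is G# minor triad (G#, B, D#); A5 is not a chord tone.
It is approached by step down from B5 and left by leap up to D#6.
Step in, leap out — an escape tone.
The harmony at that moment is E minor seventh chord (E, G, B, D); F5 is not a chord tone.
It is approached by step up from E5 and left by leap down to D5.
Step in, leap out — an escape tone.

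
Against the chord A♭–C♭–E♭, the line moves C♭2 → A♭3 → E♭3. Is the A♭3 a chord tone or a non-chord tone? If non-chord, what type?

Ab minor triad contains A♭, C♭, E♭; A♭ is the root, so it is a chord tone.

Chord tone (the root of Ab minor triad).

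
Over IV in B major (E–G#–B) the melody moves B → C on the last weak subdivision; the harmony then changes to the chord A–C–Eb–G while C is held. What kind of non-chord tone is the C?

C is an anticipation.

The harmony at that moment is E major triad (E, G#, B); C is not a chord tone.
It is approached by step up from B and then sustained as the same pitch into the next harmony.
Arriving early and becoming a chord tone when the harmony changes — an anticipation.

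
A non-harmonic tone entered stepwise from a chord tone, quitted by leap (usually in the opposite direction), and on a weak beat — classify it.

Escape tone.

Approach: by step. Departure: by leap. Metric position: weak.
Step in, leap out, from a weak position — an escape tone (échappée). (It is the mirror image of the appoggiatura, which leaps in and steps out on a strong beat.)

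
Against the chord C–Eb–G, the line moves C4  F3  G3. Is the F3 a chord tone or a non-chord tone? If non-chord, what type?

The harmony at that moment is C minor triad (C, Eb, G); F3 is not a chord tone.
It is approached by leap down from C4 and left by step up to G3.
Leap in, step out — an appoggiatura.

Non-chord tone — an appoggiatura.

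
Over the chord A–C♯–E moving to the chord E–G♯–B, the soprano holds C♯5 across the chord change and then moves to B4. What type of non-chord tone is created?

The harmony at that moment is E major triad (E, G♯, B); C♯5 is not a chord tone.
It is held over (the same pitch as the preceding C♯5) and left by step down to B4.
Held over from the previous chord and resolving down by step — a suspension.

C♯5 is a suspension.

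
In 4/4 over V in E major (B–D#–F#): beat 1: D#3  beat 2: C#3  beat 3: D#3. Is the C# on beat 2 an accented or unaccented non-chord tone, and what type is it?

The harmony at that moment is B major triad (B, D#, F#); C#3 is not a chord tone.
It is approached by step down from D#3 and left by step up to D#3.
Step away and step back to the same note — a neighbor tone (lower neighbor).
It falls on a weak beat, so it is unaccented.

Unaccented neighbor tone.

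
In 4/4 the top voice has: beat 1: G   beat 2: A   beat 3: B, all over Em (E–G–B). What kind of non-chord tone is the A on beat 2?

The harmony at that moment is E minor triad (E, G, B); A is not a chord tone.
It is approached by step up from G and left by step up to B.
Step in, step out in the same direction — a passing tone.

Passing tone.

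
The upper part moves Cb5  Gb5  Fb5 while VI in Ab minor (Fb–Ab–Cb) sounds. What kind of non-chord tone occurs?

Gb5 is an appoggiatura.

The harmony at that moment is Fb major triad (Fb, Ab, Cb); Gb5 is not a chord tone.
It is approached by leap up from Cb5 and left by step down to Fb5.
Leap in, step out — an appoggiatura.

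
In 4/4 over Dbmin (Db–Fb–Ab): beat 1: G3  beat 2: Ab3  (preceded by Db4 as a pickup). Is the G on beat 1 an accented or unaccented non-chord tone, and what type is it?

Accented appoggiatura.

The harmony at that moment is Db minor triad (Db, Fb, Ab); G3 is not a chord tone.
It is approached by leap down from Db4 and left by step up to Ab3.
Leap in, step out — an appoggiatura.
It falls on the downbeat, so it is accented.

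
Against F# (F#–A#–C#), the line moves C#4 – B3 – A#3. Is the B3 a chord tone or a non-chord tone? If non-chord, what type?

Non-chord tone — a passing tone.

The harmony at that moment is F# major triad (F#, A#, C#); B3 is not a chord tone.
It is approached by step down from C#4 and left by step down to A#3.
Step in, step out in the same direction — a passing tone.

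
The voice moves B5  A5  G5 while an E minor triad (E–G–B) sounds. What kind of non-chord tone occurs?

A5 is a passing tone.

The harmony at that moment is E minor triad (E, G, B); A5 is not a chord tone.
It is approached by step down from B5 and left by step down to G5.
Step in, step out in the same direction — a passing tone.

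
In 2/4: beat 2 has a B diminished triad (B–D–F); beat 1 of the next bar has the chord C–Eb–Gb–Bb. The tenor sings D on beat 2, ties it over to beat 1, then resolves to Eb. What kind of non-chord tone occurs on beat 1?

The harmony at that moment is C half-diminished seventh chord (C, Eb, Gb, Bb); D is not a chord tone.
It is held over (the same pitch as the preceding D) and left by step up to Eb.
Held over from the previous chord and resolving up by step — a retardation.

Retardation.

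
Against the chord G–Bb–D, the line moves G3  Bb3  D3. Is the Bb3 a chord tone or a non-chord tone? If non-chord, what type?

Chord tone (the third of G minor triad).

G minor triad contains G, Bb, D; Bb is the third, so it is a chord tone.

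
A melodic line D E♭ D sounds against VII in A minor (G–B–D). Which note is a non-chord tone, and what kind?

The harmony at that moment is G major triad (G, B, D); E♭ is not a chord tone.
It is approached by step up from D and left by step down to D.
Step away and step back to the same note — a neighbor tone (upper neighbor).

E♭ is a neighbor tone.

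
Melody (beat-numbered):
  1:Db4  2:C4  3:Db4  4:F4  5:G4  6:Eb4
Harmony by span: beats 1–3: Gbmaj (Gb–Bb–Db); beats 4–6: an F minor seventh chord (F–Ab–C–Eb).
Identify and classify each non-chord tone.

C4 (beat 2) — neighbor tone; G4 (beat 5) — escape tone.

The harmony at that moment is Gb major triad (Gb, Bb, Db); C4 is not a chord tone.
It is approached by step down from Db4 and left by step up to Db4.
Step away and step back to the same note — a neighbor tone (lower neighbor).
The harmony at that moment is F minor seventh chord (F, Ab, C, Eb); G4 is not a chord tone.
It is approached by step up from F4 and left by leap down to Eb4.
Step in, leap out — an escape tone.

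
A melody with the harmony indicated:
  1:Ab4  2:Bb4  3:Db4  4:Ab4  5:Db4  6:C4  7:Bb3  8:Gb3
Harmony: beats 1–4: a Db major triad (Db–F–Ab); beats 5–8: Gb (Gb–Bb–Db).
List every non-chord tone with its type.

Bb4 (beat 2) — escape tone; C4 (beat 6) — passing tone.

The harmony at that moment is Db major triad (Db, F, Ab); Bb4 is not a chord tone.
It is approached by step up from Ab4 and left by leap down to Db4.
Step in, leap out — an escape tone.
The harmony at that moment is Gb major triad (Gb, Bb, Db); C4 is not a chord tone.
It is approached by step down from Db4 and left by step down to Bb3.
Step in, step out in the same direction — a passing tone.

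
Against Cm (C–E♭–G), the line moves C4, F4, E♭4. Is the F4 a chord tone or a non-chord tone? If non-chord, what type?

The harmony at that moment is C minor triad (C, E♭, G); F4 is not a chord tone.
It is approached by leap up from C4 and left by step down to E♭4.
Leap in, step out — an appoggiatura.

Non-chord tone — an appoggiatura.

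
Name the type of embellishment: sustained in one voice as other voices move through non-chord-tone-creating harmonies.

Approach: none. Departure: none — a single pitch is sustained while the chords change around it, passing through harmonies that do not contain it.
No melodic motion at all; the dissonance is created entirely by the moving harmonies against the stationary note — a pedal tone (pedal point).

Pedal tone.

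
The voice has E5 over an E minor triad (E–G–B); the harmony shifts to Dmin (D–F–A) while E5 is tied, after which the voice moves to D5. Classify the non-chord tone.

The harmony at that moment is D minor triad (D, F, A); E5 is not a chord tone.
It is held over (the same pitch as the preceding E5) and left by step down to D5.
Held over from the previous chord and resolving down by step — a suspension.

E5 is a suspension.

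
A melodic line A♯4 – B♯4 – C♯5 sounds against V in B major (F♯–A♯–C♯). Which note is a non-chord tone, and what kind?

B♯4 is a passing tone.

The harmony at that moment is F♯ major triad (F♯, A♯, C♯); B♯4 is not a chord tone.
It is approached by step up from A♯4 and left by step up to C♯5.
Step in, step out in the same direction — a passing tone.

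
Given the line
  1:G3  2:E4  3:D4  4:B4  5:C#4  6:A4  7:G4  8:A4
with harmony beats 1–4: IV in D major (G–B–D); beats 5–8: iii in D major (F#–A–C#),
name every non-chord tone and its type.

The harmony at that moment is G major triad (G, B, D); E4 is not a chord tone.
It is approached by leap up from G3 and left by step down to D4.
Leap in, step out — an appoggiatura.
The harmony at that moment is F# minor triad (F#, A, C#); G4 is not a chord tone.
It is approached by step down from A4 and left by step up to A4.
Step away and step back to the same note — a neighbor tone (lower neighbor).

E4 (beat 2) — appoggiatura; G4 (beat 7) — neighbor tone.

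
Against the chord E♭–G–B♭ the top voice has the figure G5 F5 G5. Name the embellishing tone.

F5 is a neighbor tone.

The harmony at that moment is E♭ major triad (E♭, G, B♭); F5 is not a chord tone.
It is approached by step down from G5 and left by step up to G5.
Step away and step back to the same note — a neighbor tone (lower neighbor).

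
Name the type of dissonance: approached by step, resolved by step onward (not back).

Passing tone.

Approach: by step. Departure: by step, continuing in the same direction.
Stepwise on both sides with no change of direction means the note fills in the space between two different chord tones — a passing tone. (Had it turned back to its starting note it would be a neighbor tone instead.)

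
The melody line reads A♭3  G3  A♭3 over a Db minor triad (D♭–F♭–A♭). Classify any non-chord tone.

G3 is a neighbor tone.

The harmony at that moment is D♭ minor triad (D♭, F♭, A♭); G3 is not a chord tone.
It is approached by step down from A♭3 and left by step up to A♭3.
Step away and step back to the same note — a neighbor tone (lower neighbor).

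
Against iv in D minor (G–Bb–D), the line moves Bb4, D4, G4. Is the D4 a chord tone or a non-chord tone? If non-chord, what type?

G minor triad contains G, Bb, D; D is the fifth, so it is a chord tone.

Chord tone (the fifth of G minor triad).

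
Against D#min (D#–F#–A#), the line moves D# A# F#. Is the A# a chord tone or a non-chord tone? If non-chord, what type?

Chord tone (the fifth of D# minor triad).

D# minor triad contains D#, F#, A#; A# is the fifth, so it is a chord tone.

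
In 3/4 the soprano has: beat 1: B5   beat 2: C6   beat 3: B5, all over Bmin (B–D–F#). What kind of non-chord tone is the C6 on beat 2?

Upper neighbor tone.

The harmony at that moment is B minor triad (B, D, F#); C6 is not a chord tone.
It is approached by step up from B5 and left by step down to B5.
Step away and step back to the same note — a neighbor tone (upper neighbor).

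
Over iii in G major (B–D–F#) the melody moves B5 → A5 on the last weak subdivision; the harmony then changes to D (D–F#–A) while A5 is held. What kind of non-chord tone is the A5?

A5 is an anticipation.

The harmony at that moment is B minor triad (B, D, F#); A5 is not a chord tone.
It is approached by step down from B5 and then sustained as the same pitch into the next harmony.
Arriving early and becoming a chord tone when the harmony changes — an anticipation.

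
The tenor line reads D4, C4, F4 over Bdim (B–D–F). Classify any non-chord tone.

C4 is an escape tone.

The harmony at that moment is B diminished triad (B, D, F); C4 is not a chord tone.
It is approached by step down from D4 and left by leap up to F4.
Step in, leap out — an escape tone.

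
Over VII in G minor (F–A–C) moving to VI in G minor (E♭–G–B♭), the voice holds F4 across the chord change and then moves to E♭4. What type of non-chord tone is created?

The harmony at that moment is E♭ major triad (E♭, G, B♭); F4 is not a chord tone.
It is held over (the same pitch as the preceding F4) and left by step down to E♭4.
Held over from the previous chord and resolving down by step — a suspension.

F4 is a suspension.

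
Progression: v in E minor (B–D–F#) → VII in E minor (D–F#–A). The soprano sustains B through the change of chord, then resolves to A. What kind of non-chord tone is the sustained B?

B is a suspension.

The harmony at that moment is D major triad (D, F#, A); B is not a chord tone.
It is held over (the same pitch as the preceding B) and left by step down to A.
Held over from the previous chord and resolving down by step — a suspension.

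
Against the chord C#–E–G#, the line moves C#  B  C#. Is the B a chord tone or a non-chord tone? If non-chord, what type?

Non-chord tone — a neighbor tone.

The harmony at that moment is C# minor triad (C#, E, G#); B is not a chord tone.
It is approached by step down from C# and left by step up to C#.
Step away and step back to the same note — a neighbor tone (lower neighbor).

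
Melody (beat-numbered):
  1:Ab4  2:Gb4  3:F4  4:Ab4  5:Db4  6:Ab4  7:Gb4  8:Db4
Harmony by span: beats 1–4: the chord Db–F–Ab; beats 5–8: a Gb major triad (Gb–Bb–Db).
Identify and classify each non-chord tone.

The harmony at that moment is Db major triad (Db, F, Ab); Gb4 is not a chord tone.
It is approached by step down from Ab4 and left by step down to F4.
Step in, step out in the same direction — a passing tone.
The harmony at that moment is Gb major triad (Gb, Bb, Db); Ab4 is not a chord tone.
It is approached by leap up from Db4 and left by step down to Gb4.
Leap in, step out — an appoggiatura.

Gb4 (beat 2) — passing tone; Ab4 (beat 6) — appoggiatura.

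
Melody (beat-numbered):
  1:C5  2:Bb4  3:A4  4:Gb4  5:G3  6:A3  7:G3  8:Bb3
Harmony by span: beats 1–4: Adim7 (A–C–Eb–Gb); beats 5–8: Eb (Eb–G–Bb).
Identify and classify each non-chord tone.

Bb4 (beat 2) — passing tone; A3 (beat 6) — neighbor tone.

The harmony at that moment is A diminished seventh chord (A, C, Eb, Gb); Bb4 is not a chord tone.
It is approached by step down from C5 and left by step down to A4.
Step in, step out in the same direction — a passing tone.
The harmony at that moment is Eb major triad (Eb, G, Bb); A3 is not a chord tone.
It is approached by step up from G3 and left by step down to G3.
Step away and step back to the same note — a neighbor tone (upper neighbor).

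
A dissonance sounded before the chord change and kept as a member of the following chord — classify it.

Anticipation.

Approach: ahead of the chord change (typically by step), so it is dissonant against the current harmony. Departure: none — the same pitch is restated or held and is a chord tone of the new harmony.
Dissonant first, consonant once the harmony catches up: the note simply arrives early — an anticipation. (The reverse timing, consonant first and dissonant after the change, would be a suspension or retardation.)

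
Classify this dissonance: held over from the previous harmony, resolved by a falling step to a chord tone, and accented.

Suspension.

Approach: by preparation — the pitch is first a chord tone, then held (tied or repeated) while the harmony changes under it. Departure: down by step. Metric position: strong.
A prepared dissonance that resolves downward by step — a suspension. (The same figure resolving upward would be a retardation.)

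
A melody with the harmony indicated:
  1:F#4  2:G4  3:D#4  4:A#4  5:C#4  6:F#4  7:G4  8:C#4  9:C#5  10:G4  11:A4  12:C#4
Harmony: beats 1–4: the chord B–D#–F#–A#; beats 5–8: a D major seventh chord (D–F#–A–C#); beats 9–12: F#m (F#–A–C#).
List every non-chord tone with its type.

The harmony at that moment is B major seventh chord (B, D#, F#, A#); G4 is not a chord tone.
It is approached by step up from F#4 and left by leap down to D#4.
Step in, leap out — an escape tone.
The harmony at that moment is D major seventh chord (D, F#, A, C#); G4 is not a chord tone.
It is approached by step up from F#4 and left by leap down to C#4.
Step in, leap out — an escape tone.
The harmony at that moment is F# minor triad (F#, A, C#); G4 is not a chord tone.
It is approached by leap down from C#5 and left by step up to A4.
Leap in, step out — an appoggiatura.

G4 (beat 2) — escape tone; G4 (beat 7) — escape tone; G4 (beat 10) — appoggiatura.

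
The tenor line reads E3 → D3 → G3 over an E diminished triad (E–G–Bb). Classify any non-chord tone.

The harmony at that moment is E diminished triad (E, G, Bb); D3 is not a chord tone.
It is approached by step down from E3 and left by leap up to G3.
Step in, leap out — an escape tone.

D3 is an escape tone.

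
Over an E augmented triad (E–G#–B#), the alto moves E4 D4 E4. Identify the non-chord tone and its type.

The harmony at that moment is E augmented triad (E, G#, B#); D4 is not a chord tone.
It is approached by step down from E4 and left by step up to E4.
Step away and step back to the same note — a neighbor tone (lower neighbor).

D4 is a neighbor tone.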